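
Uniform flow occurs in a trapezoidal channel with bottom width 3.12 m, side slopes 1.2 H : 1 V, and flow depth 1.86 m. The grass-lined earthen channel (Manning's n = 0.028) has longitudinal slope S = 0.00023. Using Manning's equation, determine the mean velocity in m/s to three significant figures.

A = (b + z·y)·y = (3.12 + 1.2×1.86)×1.86 = 9.955 m²
P = b + 2y√(1+z²) = 3.12 + 2×1.86×√(1+1.2²) = 8.931 m
R = A/P = 9.955/8.931 = 1.115 m
Q = (1/n)·A·R^(2/3)·S^(1/2) = (1/0.028) × 9.955 × 1.115^(2/3) × 0.00023^(1/2) = 5.796 m³/s
V = Q/A = 5.796/9.955 = 0.5823 m/s

0.582 m/s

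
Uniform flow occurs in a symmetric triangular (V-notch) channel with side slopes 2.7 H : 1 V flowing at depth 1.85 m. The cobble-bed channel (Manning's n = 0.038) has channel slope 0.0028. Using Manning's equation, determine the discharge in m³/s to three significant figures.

A = z·y² = 2.7×1.85² = 9.241 m²
P = 2y√(1+z²) = 2×1.85×√(1+2.7²) = 10.65 m
R = A/P = 9.241/10.65 = 0.8674 m
Q = (1/n)·A·R^(2/3)·S^(1/2) = (1/0.038) × 9.241 × 0.8674^(2/3) × 0.0028^(1/2) = 11.70 m³/s

11.7 m³/s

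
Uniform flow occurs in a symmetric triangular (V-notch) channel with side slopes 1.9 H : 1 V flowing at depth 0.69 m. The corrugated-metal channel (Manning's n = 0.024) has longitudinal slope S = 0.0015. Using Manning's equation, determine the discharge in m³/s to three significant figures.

A = z·y² = 1.9×0.69² = 0.9046 m²
P = 2y√(1+z²) = 2×0.69×√(1+1.9²) = 2.963 m
R = A/P = 0.9046/2.963 = 0.3053 m
Q = (1/n)·A·R^(2/3)·S^(1/2) = (1/0.024) × 0.9046 × 0.3053^(2/3) × 0.0015^(1/2) = 0.6619 m³/s

0.662 m³/s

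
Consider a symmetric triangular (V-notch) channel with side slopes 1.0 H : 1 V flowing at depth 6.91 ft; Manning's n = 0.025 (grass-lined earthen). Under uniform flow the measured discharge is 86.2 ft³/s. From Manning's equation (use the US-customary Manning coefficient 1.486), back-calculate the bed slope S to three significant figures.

A = z·y² = 1.0×6.91² = 47.75 ft²
P = 2y√(1+z²) = 2×6.91×√(1+1.0²) = 19.54 ft
R = A/P = 47.75/19.54 = 2.443 ft
S = (Q·n / (1.486·A·R^(2/3)))² = (86.2×0.025 / (1.486×47.75×1.814))² = 0.0002804

0.000280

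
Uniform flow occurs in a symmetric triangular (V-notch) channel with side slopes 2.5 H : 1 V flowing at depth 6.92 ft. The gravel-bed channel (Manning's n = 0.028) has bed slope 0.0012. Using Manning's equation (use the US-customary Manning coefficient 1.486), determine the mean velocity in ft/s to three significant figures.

A = z·y² = 2.5×6.92² = 119.7 ft²
P = 2y√(1+z²) = 2×6.92×√(1+2.5²) = 37.27 ft
R = A/P = 119.7/37.27 = 3.213 ft
Q = (1.486/n)·A·R^(2/3)·S^(1/2) = (1.486/0.028) × 119.7 × 3.213^(2/3) × 0.0012^(1/2) = 479.2 ft³/s
V = Q/A = 479.2/119.7 = 4.003 ft/s

4.00 ft/s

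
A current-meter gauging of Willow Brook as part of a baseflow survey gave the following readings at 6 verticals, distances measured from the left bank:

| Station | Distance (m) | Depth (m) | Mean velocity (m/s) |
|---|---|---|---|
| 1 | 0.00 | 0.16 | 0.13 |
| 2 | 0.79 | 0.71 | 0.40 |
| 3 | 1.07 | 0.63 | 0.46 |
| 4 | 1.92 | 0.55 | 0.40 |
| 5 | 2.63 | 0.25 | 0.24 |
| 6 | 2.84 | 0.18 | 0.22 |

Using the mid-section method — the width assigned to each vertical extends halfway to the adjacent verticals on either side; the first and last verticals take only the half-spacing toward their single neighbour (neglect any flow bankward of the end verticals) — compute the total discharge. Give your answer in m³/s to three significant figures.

w_1 = (0.79 − 0.00)/2 = 0.395 m; q_1 = 0.13 × 0.16 × 0.395 = 0.008216 m³/s
w_2 = (1.07 − 0.00)/2 = 0.535 m; q_2 = 0.40 × 0.71 × 0.535 = 0.1519 m³/s
w_3 = (1.92 − 0.79)/2 = 0.565 m; q_3 = 0.46 × 0.63 × 0.565 = 0.1637 m³/s
w_4 = (2.63 − 1.07)/2 = 0.78 m; q_4 = 0.40 × 0.55 × 0.78 = 0.1716 m³/s
w_5 = (2.84 − 1.92)/2 = 0.46 m; q_5 = 0.24 × 0.25 × 0.46 = 0.02760 m³/s
w_6 = (2.84 − 2.63)/2 = 0.105 m; q_6 = 0.22 × 0.18 × 0.105 = 0.004158 m³/s
Q = Σ qᵢ = 0.5273 m³/s

0.527 m³/s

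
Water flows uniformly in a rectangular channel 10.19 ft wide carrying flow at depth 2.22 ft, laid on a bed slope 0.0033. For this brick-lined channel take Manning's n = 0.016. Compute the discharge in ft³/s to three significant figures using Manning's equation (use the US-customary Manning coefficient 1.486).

A = b·y = 10.19 × 2.22 = 22.62 ft²
P = b + 2y = 10.19 + 2×2.22 = 14.63 ft
R = A/P = 22.62/14.63 = 1.546 ft
Q = (1.486/n)·A·R^(2/3)·S^(1/2) = (1.486/0.016) × 22.62 × 1.546^(2/3) × 0.0033^(1/2) = 161.4 ft³/s

161 ft³/s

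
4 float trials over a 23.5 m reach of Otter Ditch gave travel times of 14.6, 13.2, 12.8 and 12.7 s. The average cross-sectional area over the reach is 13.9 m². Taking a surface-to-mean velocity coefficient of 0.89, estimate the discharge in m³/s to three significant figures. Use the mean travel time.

21.8 m³/s

t̄ = (14.6 + 13.2 + 12.8 + 12.7) / 4 = 13.325 s
v_surface = L / t̄ = 23.5 / 13.325 = 1.764 m/s
v_mean = 0.89 × 1.764 = 1.570 m/s
Q = A × v_mean = 13.9 × 1.570 = 21.82 m³/s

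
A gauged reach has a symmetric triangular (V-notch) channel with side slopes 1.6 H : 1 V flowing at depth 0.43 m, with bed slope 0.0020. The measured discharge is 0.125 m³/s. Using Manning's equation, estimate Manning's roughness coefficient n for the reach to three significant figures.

0.0340

A = z·y² = 1.6×0.43² = 0.2958 m²
P = 2y√(1+z²) = 2×0.43×√(1+1.6²) = 1.623 m
R = A/P = 0.2958/1.623 = 0.1823 m
n = (1/Q)·A·R^(2/3)·S^(1/2) = (1/0.125) × 0.2958 × 0.3215 × 0.04472 = 0.03403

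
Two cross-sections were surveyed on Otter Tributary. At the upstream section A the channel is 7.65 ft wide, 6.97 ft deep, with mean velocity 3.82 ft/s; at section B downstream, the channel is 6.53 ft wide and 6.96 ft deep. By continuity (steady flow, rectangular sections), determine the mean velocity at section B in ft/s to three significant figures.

Q = A₁V₁ = (7.65×6.97) × 3.82 = 203.7 ft³/s
A₂ = 6.53 × 6.96 = 45.45 ft²
V₂ = Q/A₂ = 203.7/45.45 = 4.482 ft/s

4.48 ft/s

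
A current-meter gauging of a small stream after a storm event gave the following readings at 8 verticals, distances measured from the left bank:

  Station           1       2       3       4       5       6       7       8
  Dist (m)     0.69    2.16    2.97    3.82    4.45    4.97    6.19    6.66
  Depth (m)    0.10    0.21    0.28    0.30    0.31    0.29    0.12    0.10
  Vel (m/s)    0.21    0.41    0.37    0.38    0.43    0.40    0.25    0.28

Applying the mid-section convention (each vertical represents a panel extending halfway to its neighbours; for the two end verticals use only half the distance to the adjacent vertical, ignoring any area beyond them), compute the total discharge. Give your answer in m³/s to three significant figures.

0.493 m³/s

w_1 = (2.16 − 0.69)/2 = 0.735 m; q_1 = 0.21 × 0.10 × 0.735 = 0.01544 m³/s
w_2 = (2.97 − 0.69)/2 = 1.14 m; q_2 = 0.41 × 0.21 × 1.14 = 0.09815 m³/s
w_3 = (3.82 − 2.16)/2 = 0.83 m; q_3 = 0.37 × 0.28 × 0.83 = 0.08599 m³/s
w_4 = (4.45 − 2.97)/2 = 0.74 m; q_4 = 0.38 × 0.30 × 0.74 = 0.08436 m³/s
w_5 = (4.97 − 3.82)/2 = 0.575 m; q_5 = 0.43 × 0.31 × 0.575 = 0.07665 m³/s
w_6 = (6.19 − 4.45)/2 = 0.87 m; q_6 = 0.40 × 0.29 × 0.87 = 0.1009 m³/s
w_7 = (6.66 − 4.97)/2 = 0.845 m; q_7 = 0.25 × 0.12 × 0.845 = 0.02535 m³/s
w_8 = (6.66 − 6.19)/2 = 0.235 m; q_8 = 0.28 × 0.10 × 0.235 = 0.006580 m³/s
Q = Σ qᵢ = 0.4934 m³/s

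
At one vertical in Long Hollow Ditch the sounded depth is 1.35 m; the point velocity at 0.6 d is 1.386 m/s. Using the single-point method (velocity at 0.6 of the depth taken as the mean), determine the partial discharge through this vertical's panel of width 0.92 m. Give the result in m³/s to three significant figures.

1.72 m³/s

v̄ = v₀.₆ = 1.386 m/s
q = v̄ × d × w = 1.386 × 1.35 × 0.92 = 1.721 m³/s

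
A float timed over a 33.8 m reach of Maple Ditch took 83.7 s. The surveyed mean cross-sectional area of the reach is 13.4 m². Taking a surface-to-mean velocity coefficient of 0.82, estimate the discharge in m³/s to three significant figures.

4.44 m³/s

v_surface = L / t̄ = 33.8 / 83.7 = 0.4038 m/s
v_mean = 0.82 × 0.4038 = 0.3311 m/s
Q = A × v_mean = 13.4 × 0.3311 = 4.437 m³/s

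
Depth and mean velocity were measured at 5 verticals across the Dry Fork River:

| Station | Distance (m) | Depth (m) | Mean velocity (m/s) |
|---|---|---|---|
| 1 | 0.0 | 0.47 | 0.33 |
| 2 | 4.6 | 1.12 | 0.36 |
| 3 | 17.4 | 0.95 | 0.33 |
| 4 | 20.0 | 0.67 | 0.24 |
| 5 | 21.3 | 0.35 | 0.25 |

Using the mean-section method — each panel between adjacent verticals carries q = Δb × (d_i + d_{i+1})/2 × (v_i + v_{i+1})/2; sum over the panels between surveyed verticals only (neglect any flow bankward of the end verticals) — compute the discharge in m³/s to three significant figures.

Panel 1-2: Δb = 4.6 m, d̄ = (0.47+1.12)/2 = 0.795, v̄ = (0.33+0.36)/2 = 0.345 → q = 4.6×0.795×0.345 = 1.262 m³/s
Panel 2-3: Δb = 12.8 m, d̄ = (1.12+0.95)/2 = 1.035, v̄ = (0.36+0.33)/2 = 0.345 → q = 12.8×1.035×0.345 = 4.571 m³/s
Panel 3-4: Δb = 2.6 m, d̄ = (0.95+0.67)/2 = 0.81, v̄ = (0.33+0.24)/2 = 0.285 → q = 2.6×0.81×0.285 = 0.6002 m³/s
Panel 4-5: Δb = 1.3 m, d̄ = (0.67+0.35)/2 = 0.51, v̄ = (0.24+0.25)/2 = 0.245 → q = 1.3×0.51×0.245 = 0.1624 m³/s
Q = Σ q = 6.595 m³/s

6.59 m³/s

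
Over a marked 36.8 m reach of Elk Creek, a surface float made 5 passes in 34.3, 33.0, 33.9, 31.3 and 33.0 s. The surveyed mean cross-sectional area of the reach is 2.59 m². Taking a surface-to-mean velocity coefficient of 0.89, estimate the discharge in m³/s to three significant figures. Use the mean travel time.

2.56 m³/s

t̄ = (34.3 + 33.0 + 33.9 + 31.3 + 33.0) / 5 = 33.1 s
v_surface = L / t̄ = 36.8 / 33.1 = 1.112 m/s
v_mean = 0.89 × 1.112 = 0.9895 m/s
Q = A × v_mean = 2.59 × 0.9895 = 2.563 m³/s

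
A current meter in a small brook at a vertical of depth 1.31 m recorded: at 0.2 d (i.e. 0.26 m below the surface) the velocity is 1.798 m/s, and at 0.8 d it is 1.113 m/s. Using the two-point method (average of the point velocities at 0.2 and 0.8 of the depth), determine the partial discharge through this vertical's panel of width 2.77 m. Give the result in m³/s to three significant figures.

v̄ = (1.798 + 1.113) / 2 = 1.456 m/s
q = v̄ × d × w = 1.456 × 1.31 × 2.77 = 5.282 m³/s

5.28 m³/s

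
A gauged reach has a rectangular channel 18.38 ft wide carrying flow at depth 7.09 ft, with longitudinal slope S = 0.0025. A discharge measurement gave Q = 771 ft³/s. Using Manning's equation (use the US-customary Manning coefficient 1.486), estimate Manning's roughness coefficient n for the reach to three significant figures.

A = b·y = 18.38 × 7.09 = 130.3 ft²
P = b + 2y = 18.38 + 2×7.09 = 32.56 ft
R = A/P = 130.3/32.56 = 4.002 ft
n = (1.486/Q)·A·R^(2/3)·S^(1/2) = (1.486/771) × 130.3 × 2.521 × 0.05000 = 0.03166

0.0317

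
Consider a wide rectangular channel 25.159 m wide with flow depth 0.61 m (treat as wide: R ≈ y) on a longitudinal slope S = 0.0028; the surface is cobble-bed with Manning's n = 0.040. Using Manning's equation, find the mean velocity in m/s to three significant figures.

A = b·y = 25.159 × 0.61 = 15.35 m²
Wide channel: R ≈ y = 0.61 m
Q = (1/n)·A·R^(2/3)·S^(1/2) = (1/0.040) × 15.35 × 0.6100^(2/3) × 0.0028^(1/2) = 14.60 m³/s
V = Q/A = 14.60/15.35 = 0.9515 m/s

0.951 m/s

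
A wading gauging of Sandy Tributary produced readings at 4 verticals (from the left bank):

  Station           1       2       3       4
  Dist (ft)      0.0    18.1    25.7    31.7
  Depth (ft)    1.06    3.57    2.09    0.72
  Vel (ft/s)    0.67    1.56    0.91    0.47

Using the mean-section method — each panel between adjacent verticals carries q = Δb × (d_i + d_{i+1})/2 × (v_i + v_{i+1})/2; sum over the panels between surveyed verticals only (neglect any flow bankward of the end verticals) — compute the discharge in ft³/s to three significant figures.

Panel 1-2: Δb = 18.1 ft, d̄ = (1.06+3.57)/2 = 2.315, v̄ = (0.67+1.56)/2 = 1.115 → q = 18.1×2.315×1.115 = 46.72 ft³/s
Panel 2-3: Δb = 7.6 ft, d̄ = (3.57+2.09)/2 = 2.83, v̄ = (1.56+0.91)/2 = 1.235 → q = 7.6×2.83×1.235 = 26.56 ft³/s
Panel 3-4: Δb = 6 ft, d̄ = (2.09+0.72)/2 = 1.405, v̄ = (0.91+0.47)/2 = 0.69 → q = 6×1.405×0.69 = 5.817 ft³/s
Q = Σ q = 79.10 ft³/s

79.1 ft³/s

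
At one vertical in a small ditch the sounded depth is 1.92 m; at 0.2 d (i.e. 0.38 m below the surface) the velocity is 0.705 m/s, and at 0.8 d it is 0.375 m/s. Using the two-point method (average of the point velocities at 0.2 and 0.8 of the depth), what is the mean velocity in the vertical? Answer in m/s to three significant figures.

0.540 m/s

v̄ = (0.705 + 0.375) / 2 = 0.5400 m/s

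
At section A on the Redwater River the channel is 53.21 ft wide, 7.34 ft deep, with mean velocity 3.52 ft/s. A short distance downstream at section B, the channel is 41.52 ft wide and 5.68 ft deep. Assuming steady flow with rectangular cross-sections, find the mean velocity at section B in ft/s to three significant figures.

5.83 ft/s

Q = A₁V₁ = (53.21×7.34) × 3.52 = 1375 ft³/s
A₂ = 41.52 × 5.68 = 235.8 ft²
V₂ = Q/A₂ = 1375/235.8 = 5.829 ft/s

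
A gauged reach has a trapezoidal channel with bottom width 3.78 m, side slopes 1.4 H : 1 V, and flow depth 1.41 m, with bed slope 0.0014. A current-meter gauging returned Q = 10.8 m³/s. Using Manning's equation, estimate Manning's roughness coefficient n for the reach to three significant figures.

A = (b + z·y)·y = (3.78 + 1.4×1.41)×1.41 = 8.113 m²
P = b + 2y√(1+z²) = 3.78 + 2×1.41×√(1+1.4²) = 8.632 m
R = A/P = 8.113/8.632 = 0.9399 m
n = (1/Q)·A·R^(2/3)·S^(1/2) = (1/10.8) × 8.113 × 0.9595 × 0.03742 = 0.02697

0.0270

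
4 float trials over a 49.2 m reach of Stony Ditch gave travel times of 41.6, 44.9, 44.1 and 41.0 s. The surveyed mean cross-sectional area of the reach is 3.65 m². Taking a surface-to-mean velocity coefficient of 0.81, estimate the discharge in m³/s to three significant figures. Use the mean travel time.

3.39 m³/s

t̄ = (41.6 + 44.9 + 44.1 + 41.0) / 4 = 42.9 s
v_surface = L / t̄ = 49.2 / 42.9 = 1.147 m/s
v_mean = 0.81 × 1.147 = 0.9290 m/s
Q = A × v_mean = 3.65 × 0.9290 = 3.391 m³/s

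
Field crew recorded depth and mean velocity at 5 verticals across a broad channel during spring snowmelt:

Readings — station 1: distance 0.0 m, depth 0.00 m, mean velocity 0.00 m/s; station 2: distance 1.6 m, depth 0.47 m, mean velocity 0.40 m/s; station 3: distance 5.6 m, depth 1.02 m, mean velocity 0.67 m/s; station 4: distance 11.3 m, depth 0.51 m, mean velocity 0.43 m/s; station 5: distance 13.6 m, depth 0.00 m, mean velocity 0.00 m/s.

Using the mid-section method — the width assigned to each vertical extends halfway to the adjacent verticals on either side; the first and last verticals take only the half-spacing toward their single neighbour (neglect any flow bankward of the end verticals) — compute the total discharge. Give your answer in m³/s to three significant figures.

w_2 = (5.6 − 0.0)/2 = 2.8 m; q_2 = 0.40 × 0.47 × 2.8 = 0.5264 m³/s
w_3 = (11.3 − 1.6)/2 = 4.85 m; q_3 = 0.67 × 1.02 × 4.85 = 3.314 m³/s
w_4 = (13.6 − 5.6)/2 = 4 m; q_4 = 0.43 × 0.51 × 4 = 0.8772 m³/s
Stations 1, 5 contribute zero (depth or velocity is 0).
Q = Σ qᵢ = 4.718 m³/s

4.72 m³/s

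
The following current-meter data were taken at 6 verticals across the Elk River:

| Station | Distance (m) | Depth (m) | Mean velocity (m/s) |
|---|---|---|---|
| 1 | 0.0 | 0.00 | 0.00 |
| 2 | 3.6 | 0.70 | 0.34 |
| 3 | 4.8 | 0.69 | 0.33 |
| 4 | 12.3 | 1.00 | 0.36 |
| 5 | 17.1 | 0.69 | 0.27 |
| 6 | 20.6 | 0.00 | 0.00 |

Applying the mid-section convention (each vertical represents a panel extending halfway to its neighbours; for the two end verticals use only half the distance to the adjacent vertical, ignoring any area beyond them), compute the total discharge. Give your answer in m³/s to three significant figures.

4.55 m³/s

w_2 = (4.8 − 0.0)/2 = 2.4 m; q_2 = 0.34 × 0.70 × 2.4 = 0.5712 m³/s
w_3 = (12.3 − 3.6)/2 = 4.35 m; q_3 = 0.33 × 0.69 × 4.35 = 0.9905 m³/s
w_4 = (17.1 − 4.8)/2 = 6.15 m; q_4 = 0.36 × 1.00 × 6.15 = 2.214 m³/s
w_5 = (20.6 − 12.3)/2 = 4.15 m; q_5 = 0.27 × 0.69 × 4.15 = 0.7731 m³/s
Stations 1, 6 contribute zero (depth or velocity is 0).
Q = Σ qᵢ = 4.549 m³/s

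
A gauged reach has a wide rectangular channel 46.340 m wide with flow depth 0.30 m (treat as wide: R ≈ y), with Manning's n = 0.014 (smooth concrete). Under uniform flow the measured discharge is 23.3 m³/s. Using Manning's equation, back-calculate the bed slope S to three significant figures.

0.00274

A = b·y = 46.340 × 0.30 = 13.90 m²
Wide channel: R ≈ y = 0.30 m
S = (Q·n / (1·A·R^(2/3)))² = (23.3×0.014 / (1×13.90×0.4481))² = 0.002741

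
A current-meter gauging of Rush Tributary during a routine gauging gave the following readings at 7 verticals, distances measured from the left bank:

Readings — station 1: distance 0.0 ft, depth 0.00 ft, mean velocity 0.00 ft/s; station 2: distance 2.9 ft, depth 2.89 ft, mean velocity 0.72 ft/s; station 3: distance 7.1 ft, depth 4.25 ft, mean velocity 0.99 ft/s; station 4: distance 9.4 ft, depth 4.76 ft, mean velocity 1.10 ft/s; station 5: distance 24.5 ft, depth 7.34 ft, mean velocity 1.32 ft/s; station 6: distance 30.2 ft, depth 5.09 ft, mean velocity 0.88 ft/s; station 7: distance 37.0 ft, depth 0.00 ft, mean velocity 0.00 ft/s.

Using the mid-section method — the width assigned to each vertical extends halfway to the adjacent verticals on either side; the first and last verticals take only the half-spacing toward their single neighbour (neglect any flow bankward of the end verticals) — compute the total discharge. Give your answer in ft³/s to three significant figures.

195 ft³/s

w_2 = (7.1 − 0.0)/2 = 3.55 ft; q_2 = 0.72 × 2.89 × 3.55 = 7.387 ft³/s
w_3 = (9.4 − 2.9)/2 = 3.25 ft; q_3 = 0.99 × 4.25 × 3.25 = 13.67 ft³/s
w_4 = (24.5 − 7.1)/2 = 8.7 ft; q_4 = 1.10 × 4.76 × 8.7 = 45.55 ft³/s
w_5 = (30.2 − 9.4)/2 = 10.4 ft; q_5 = 1.32 × 7.34 × 10.4 = 100.8 ft³/s
w_6 = (37.0 − 24.5)/2 = 6.25 ft; q_6 = 0.88 × 5.09 × 6.25 = 28.00 ft³/s
Stations 1, 7 contribute zero (depth or velocity is 0).
Q = Σ qᵢ = 195.4 ft³/s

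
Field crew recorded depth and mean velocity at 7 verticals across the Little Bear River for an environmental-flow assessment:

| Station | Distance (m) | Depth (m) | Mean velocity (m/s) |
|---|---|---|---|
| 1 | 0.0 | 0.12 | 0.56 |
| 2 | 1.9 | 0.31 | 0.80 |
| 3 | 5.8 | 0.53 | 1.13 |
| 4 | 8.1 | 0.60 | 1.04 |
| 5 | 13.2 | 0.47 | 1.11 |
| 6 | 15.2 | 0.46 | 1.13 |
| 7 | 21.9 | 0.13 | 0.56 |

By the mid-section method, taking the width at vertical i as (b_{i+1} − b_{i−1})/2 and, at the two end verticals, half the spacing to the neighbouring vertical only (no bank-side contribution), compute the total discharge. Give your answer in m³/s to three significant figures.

9.31 m³/s

w_1 = (1.9 − 0.0)/2 = 0.95 m; q_1 = 0.56 × 0.12 × 0.95 = 0.06384 m³/s
w_2 = (5.8 − 0.0)/2 = 2.9 m; q_2 = 0.80 × 0.31 × 2.9 = 0.7192 m³/s
w_3 = (8.1 − 1.9)/2 = 3.1 m; q_3 = 1.13 × 0.53 × 3.1 = 1.857 m³/s
w_4 = (13.2 − 5.8)/2 = 3.7 m; q_4 = 1.04 × 0.60 × 3.7 = 2.309 m³/s
w_5 = (15.2 − 8.1)/2 = 3.55 m; q_5 = 1.11 × 0.47 × 3.55 = 1.852 m³/s
w_6 = (21.9 − 13.2)/2 = 4.35 m; q_6 = 1.13 × 0.46 × 4.35 = 2.261 m³/s
w_7 = (21.9 − 15.2)/2 = 3.35 m; q_7 = 0.56 × 0.13 × 3.35 = 0.2439 m³/s
Q = Σ qᵢ = 9.305 m³/s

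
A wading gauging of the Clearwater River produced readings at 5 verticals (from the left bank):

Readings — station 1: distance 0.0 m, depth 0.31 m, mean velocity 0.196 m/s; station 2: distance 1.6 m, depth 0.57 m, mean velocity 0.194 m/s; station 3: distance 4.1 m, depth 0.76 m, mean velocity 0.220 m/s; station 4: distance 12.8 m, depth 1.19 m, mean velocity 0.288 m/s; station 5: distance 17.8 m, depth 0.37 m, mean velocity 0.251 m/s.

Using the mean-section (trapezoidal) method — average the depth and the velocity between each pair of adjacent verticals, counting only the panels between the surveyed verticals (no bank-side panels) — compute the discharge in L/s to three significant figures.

Panel 1-2: Δb = 1.6 m, d̄ = (0.31+0.57)/2 = 0.44, v̄ = (0.196+0.194)/2 = 0.195 → q = 1.6×0.44×0.195 = 0.1373 m³/s
Panel 2-3: Δb = 2.5 m, d̄ = (0.57+0.76)/2 = 0.665, v̄ = (0.194+0.220)/2 = 0.207 → q = 2.5×0.665×0.207 = 0.3441 m³/s
Panel 3-4: Δb = 8.7 m, d̄ = (0.76+1.19)/2 = 0.975, v̄ = (0.220+0.288)/2 = 0.254 → q = 8.7×0.975×0.254 = 2.155 m³/s
Panel 4-5: Δb = 5 m, d̄ = (1.19+0.37)/2 = 0.78, v̄ = (0.288+0.251)/2 = 0.2695 → q = 5×0.78×0.2695 = 1.051 m³/s
Q = Σ q = 3.687 m³/s
= 3.687 × 1000 = 3687 L/s

3690 L/s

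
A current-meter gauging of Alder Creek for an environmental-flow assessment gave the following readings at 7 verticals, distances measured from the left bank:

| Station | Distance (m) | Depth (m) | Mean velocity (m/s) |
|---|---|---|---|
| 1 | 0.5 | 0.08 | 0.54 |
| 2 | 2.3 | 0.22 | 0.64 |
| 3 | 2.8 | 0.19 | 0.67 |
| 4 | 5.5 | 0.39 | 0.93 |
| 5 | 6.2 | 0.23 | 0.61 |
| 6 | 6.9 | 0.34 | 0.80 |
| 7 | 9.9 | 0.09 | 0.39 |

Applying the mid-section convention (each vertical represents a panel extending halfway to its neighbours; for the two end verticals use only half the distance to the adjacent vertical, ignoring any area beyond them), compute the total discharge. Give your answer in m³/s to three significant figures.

1.68 m³/s

w_1 = (2.3 − 0.5)/2 = 0.9 m; q_1 = 0.54 × 0.08 × 0.9 = 0.03888 m³/s
w_2 = (2.8 − 0.5)/2 = 1.15 m; q_2 = 0.64 × 0.22 × 1.15 = 0.1619 m³/s
w_3 = (5.5 − 2.3)/2 = 1.6 m; q_3 = 0.67 × 0.19 × 1.6 = 0.2037 m³/s
w_4 = (6.2 − 2.8)/2 = 1.7 m; q_4 = 0.93 × 0.39 × 1.7 = 0.6166 m³/s
w_5 = (6.9 − 5.5)/2 = 0.7 m; q_5 = 0.61 × 0.23 × 0.7 = 0.09821 m³/s
w_6 = (9.9 − 6.2)/2 = 1.85 m; q_6 = 0.80 × 0.34 × 1.85 = 0.5032 m³/s
w_7 = (9.9 − 6.9)/2 = 1.5 m; q_7 = 0.39 × 0.09 × 1.5 = 0.05265 m³/s
Q = Σ qᵢ = 1.675 m³/s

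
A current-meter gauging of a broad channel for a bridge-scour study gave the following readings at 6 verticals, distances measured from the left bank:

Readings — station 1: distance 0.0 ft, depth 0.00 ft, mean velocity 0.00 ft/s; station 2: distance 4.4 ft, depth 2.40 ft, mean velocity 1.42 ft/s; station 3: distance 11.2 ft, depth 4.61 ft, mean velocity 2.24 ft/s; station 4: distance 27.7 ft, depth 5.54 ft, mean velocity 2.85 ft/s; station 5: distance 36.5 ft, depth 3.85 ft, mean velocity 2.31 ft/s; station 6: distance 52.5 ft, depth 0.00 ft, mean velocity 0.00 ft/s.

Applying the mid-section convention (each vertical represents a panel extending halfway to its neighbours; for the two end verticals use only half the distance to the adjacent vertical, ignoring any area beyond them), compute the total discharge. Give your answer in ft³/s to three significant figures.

449 ft³/s

w_2 = (11.2 − 0.0)/2 = 5.6 ft; q_2 = 1.42 × 2.40 × 5.6 = 19.08 ft³/s
w_3 = (27.7 − 4.4)/2 = 11.65 ft; q_3 = 2.24 × 4.61 × 11.65 = 120.3 ft³/s
w_4 = (36.5 − 11.2)/2 = 12.65 ft; q_4 = 2.85 × 5.54 × 12.65 = 199.7 ft³/s
w_5 = (52.5 − 27.7)/2 = 12.4 ft; q_5 = 2.31 × 3.85 × 12.4 = 110.3 ft³/s
Stations 1, 6 contribute zero (depth or velocity is 0).
Q = Σ qᵢ = 449.4 ft³/s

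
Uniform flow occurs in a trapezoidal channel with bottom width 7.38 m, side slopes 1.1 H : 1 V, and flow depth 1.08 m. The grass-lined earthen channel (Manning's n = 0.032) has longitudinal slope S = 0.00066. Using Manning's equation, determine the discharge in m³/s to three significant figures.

A = (b + z·y)·y = (7.38 + 1.1×1.08)×1.08 = 9.253 m²
P = b + 2y√(1+z²) = 7.38 + 2×1.08×√(1+1.1²) = 10.59 m
R = A/P = 9.253/10.59 = 0.8737 m
Q = (1/n)·A·R^(2/3)·S^(1/2) = (1/0.032) × 9.253 × 0.8737^(2/3) × 0.00066^(1/2) = 6.789 m³/s

6.79 m³/s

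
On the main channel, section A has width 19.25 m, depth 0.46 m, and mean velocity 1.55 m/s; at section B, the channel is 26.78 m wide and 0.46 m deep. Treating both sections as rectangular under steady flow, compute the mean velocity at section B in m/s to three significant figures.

1.11 m/s

Q = A₁V₁ = (19.25×0.46) × 1.55 = 13.73 m³/s
A₂ = 26.78 × 0.46 = 12.32 m²
V₂ = Q/A₂ = 13.73/12.32 = 1.114 m/s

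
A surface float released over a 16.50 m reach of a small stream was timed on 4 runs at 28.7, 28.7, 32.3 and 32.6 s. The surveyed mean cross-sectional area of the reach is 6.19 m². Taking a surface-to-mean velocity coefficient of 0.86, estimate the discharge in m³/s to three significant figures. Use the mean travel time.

2.87 m³/s

t̄ = (28.7 + 28.7 + 32.3 + 32.6) / 4 = 30.575 s
v_surface = L / t̄ = 16.50 / 30.575 = 0.5397 m/s
v_mean = 0.86 × 0.5397 = 0.4641 m/s
Q = A × v_mean = 6.19 × 0.4641 = 2.873 m³/s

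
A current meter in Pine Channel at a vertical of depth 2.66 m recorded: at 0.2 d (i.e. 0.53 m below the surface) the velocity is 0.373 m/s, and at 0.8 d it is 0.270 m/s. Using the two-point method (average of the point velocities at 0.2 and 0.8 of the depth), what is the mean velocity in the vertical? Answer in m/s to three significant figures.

v̄ = (0.373 + 0.270) / 2 = 0.3215 m/s

0.322 m/s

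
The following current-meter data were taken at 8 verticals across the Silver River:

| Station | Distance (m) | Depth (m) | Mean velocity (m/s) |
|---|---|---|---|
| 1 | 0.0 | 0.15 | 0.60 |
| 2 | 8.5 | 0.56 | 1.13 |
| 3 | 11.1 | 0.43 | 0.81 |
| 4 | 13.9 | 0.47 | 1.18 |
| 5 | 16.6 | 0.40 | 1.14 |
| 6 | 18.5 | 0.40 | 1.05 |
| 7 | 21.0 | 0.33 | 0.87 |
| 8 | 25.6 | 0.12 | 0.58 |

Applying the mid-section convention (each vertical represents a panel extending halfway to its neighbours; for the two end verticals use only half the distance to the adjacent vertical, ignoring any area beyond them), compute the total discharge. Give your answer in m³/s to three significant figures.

9.51 m³/s

w_1 = (8.5 − 0.0)/2 = 4.25 m; q_1 = 0.60 × 0.15 × 4.25 = 0.3825 m³/s
w_2 = (11.1 − 0.0)/2 = 5.55 m; q_2 = 1.13 × 0.56 × 5.55 = 3.512 m³/s
w_3 = (13.9 − 8.5)/2 = 2.7 m; q_3 = 0.81 × 0.43 × 2.7 = 0.9404 m³/s
w_4 = (16.6 − 11.1)/2 = 2.75 m; q_4 = 1.18 × 0.47 × 2.75 = 1.525 m³/s
w_5 = (18.5 − 13.9)/2 = 2.3 m; q_5 = 1.14 × 0.40 × 2.3 = 1.049 m³/s
w_6 = (21.0 − 16.6)/2 = 2.2 m; q_6 = 1.05 × 0.40 × 2.2 = 0.9240 m³/s
w_7 = (25.6 − 18.5)/2 = 3.55 m; q_7 = 0.87 × 0.33 × 3.55 = 1.019 m³/s
w_8 = (25.6 − 21.0)/2 = 2.3 m; q_8 = 0.58 × 0.12 × 2.3 = 0.1601 m³/s
Q = Σ qᵢ = 9.512 m³/s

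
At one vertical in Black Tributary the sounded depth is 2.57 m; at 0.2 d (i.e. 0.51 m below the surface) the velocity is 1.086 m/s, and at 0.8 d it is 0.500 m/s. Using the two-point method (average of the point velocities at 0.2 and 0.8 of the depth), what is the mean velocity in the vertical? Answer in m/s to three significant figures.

v̄ = (1.086 + 0.500) / 2 = 0.7930 m/s

0.793 m/s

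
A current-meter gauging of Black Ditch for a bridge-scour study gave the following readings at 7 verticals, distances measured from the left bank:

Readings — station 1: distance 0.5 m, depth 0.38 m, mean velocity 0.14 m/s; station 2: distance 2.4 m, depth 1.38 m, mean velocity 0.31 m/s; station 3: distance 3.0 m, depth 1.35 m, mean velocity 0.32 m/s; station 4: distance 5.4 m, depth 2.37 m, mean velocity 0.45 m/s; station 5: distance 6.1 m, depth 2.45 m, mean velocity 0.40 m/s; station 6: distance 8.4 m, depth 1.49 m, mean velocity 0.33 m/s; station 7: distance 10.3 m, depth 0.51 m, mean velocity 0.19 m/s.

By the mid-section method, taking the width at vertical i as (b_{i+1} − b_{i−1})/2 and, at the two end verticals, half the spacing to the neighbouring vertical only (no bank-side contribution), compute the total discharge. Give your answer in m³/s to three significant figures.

5.48 m³/s

w_1 = (2.4 − 0.5)/2 = 0.95 m; q_1 = 0.14 × 0.38 × 0.95 = 0.05054 m³/s
w_2 = (3.0 − 0.5)/2 = 1.25 m; q_2 = 0.31 × 1.38 × 1.25 = 0.5348 m³/s
w_3 = (5.4 − 2.4)/2 = 1.5 m; q_3 = 0.32 × 1.35 × 1.5 = 0.6480 m³/s
w_4 = (6.1 − 3.0)/2 = 1.55 m; q_4 = 0.45 × 2.37 × 1.55 = 1.653 m³/s
w_5 = (8.4 − 5.4)/2 = 1.5 m; q_5 = 0.40 × 2.45 × 1.5 = 1.470 m³/s
w_6 = (10.3 − 6.1)/2 = 2.1 m; q_6 = 0.33 × 1.49 × 2.1 = 1.033 m³/s
w_7 = (10.3 − 8.4)/2 = 0.95 m; q_7 = 0.19 × 0.51 × 0.95 = 0.09206 m³/s
Q = Σ qᵢ = 5.481 m³/s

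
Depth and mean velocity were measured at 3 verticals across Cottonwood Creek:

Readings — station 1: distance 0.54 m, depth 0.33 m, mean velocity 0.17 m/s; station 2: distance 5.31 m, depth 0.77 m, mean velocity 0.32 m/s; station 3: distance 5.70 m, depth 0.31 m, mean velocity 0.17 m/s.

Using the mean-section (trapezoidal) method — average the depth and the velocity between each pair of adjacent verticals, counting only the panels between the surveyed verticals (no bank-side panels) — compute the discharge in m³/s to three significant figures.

Panel 1-2: Δb = 4.77 m, d̄ = (0.33+0.77)/2 = 0.55, v̄ = (0.17+0.32)/2 = 0.245 → q = 4.77×0.55×0.245 = 0.6428 m³/s
Panel 2-3: Δb = 0.39 m, d̄ = (0.77+0.31)/2 = 0.54, v̄ = (0.32+0.17)/2 = 0.245 → q = 0.39×0.54×0.245 = 0.05160 m³/s
Q = Σ q = 0.6944 m³/s

0.694 m³/s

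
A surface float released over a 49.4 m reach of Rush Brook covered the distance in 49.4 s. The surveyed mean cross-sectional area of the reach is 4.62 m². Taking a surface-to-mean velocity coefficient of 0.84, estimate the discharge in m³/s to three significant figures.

v_surface = L / t̄ = 49.4 / 49.4 = 1.000 m/s
v_mean = 0.84 × 1.000 = 0.8400 m/s
Q = A × v_mean = 4.62 × 0.8400 = 3.881 m³/s

3.88 m³/s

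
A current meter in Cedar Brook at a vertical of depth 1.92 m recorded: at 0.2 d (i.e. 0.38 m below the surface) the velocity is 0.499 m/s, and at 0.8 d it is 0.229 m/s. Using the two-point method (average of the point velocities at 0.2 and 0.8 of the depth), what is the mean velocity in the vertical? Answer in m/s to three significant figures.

0.364 m/s

v̄ = (0.499 + 0.229) / 2 = 0.3640 m/s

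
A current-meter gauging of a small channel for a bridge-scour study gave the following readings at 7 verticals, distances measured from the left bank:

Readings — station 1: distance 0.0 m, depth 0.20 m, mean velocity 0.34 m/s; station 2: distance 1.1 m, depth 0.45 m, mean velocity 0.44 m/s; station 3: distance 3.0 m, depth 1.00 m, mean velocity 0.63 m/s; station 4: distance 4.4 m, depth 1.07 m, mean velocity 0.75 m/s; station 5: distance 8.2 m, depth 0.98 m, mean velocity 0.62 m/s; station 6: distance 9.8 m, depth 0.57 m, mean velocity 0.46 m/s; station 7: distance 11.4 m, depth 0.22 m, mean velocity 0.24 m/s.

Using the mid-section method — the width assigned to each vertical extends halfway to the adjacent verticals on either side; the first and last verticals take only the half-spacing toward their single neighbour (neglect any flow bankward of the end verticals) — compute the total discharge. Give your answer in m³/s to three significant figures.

w_1 = (1.1 − 0.0)/2 = 0.55 m; q_1 = 0.34 × 0.20 × 0.55 = 0.03740 m³/s
w_2 = (3.0 − 0.0)/2 = 1.5 m; q_2 = 0.44 × 0.45 × 1.5 = 0.2970 m³/s
w_3 = (4.4 − 1.1)/2 = 1.65 m; q_3 = 0.63 × 1.00 × 1.65 = 1.040 m³/s
w_4 = (8.2 − 3.0)/2 = 2.6 m; q_4 = 0.75 × 1.07 × 2.6 = 2.087 m³/s
w_5 = (9.8 − 4.4)/2 = 2.7 m; q_5 = 0.62 × 0.98 × 2.7 = 1.641 m³/s
w_6 = (11.4 − 8.2)/2 = 1.6 m; q_6 = 0.46 × 0.57 × 1.6 = 0.4195 m³/s
w_7 = (11.4 − 9.8)/2 = 0.8 m; q_7 = 0.24 × 0.22 × 0.8 = 0.04224 m³/s
Q = Σ qᵢ = 5.563 m³/s

5.56 m³/s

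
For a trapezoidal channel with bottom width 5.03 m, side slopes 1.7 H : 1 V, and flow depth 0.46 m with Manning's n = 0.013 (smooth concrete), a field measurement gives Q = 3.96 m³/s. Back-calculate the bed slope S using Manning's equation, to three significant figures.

0.00130

A = (b + z·y)·y = (5.03 + 1.7×0.46)×0.46 = 2.674 m²
P = b + 2y√(1+z²) = 5.03 + 2×0.46×√(1+1.7²) = 6.845 m
R = A/P = 2.674/6.845 = 0.3906 m
S = (Q·n / (1·A·R^(2/3)))² = (3.96×0.013 / (1×2.674×0.5344))² = 0.001299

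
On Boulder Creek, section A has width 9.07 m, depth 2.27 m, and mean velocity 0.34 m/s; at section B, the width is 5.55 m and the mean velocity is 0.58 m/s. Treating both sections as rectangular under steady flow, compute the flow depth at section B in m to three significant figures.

Q = A₁V₁ = (9.07×2.27) × 0.34 = 7.000 m³/s
d₂ = Q/(b₂ V₂) = 7.000/(5.55×0.58) = 2.175 m

2.17 m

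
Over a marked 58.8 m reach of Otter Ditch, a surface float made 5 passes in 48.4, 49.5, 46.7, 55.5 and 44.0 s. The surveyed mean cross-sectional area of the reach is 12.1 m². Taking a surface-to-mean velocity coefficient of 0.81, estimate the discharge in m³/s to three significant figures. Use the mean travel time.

11.8 m³/s

t̄ = (48.4 + 49.5 + 46.7 + 55.5 + 44.0) / 5 = 48.82 s
v_surface = L / t̄ = 58.8 / 48.82 = 1.204 m/s
v_mean = 0.81 × 1.204 = 0.9756 m/s
Q = A × v_mean = 12.1 × 0.9756 = 11.80 m³/s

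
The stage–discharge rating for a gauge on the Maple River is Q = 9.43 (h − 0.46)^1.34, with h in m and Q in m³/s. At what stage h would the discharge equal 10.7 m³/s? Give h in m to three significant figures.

h − h₀ = (Q/C)^(1/b) = (10.7/9.43)^(1/1.34) = 1.099 m
h = 0.46 + 1.099 = 1.559 m

1.56 m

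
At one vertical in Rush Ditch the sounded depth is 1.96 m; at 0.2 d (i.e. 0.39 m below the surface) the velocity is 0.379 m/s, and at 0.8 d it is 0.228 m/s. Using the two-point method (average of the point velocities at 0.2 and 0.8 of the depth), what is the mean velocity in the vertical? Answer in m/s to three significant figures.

v̄ = (0.379 + 0.228) / 2 = 0.3035 m/s

0.304 m/s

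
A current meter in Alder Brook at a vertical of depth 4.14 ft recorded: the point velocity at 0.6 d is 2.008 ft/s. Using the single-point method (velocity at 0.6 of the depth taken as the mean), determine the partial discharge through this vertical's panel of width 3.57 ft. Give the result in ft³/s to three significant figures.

29.7 ft³/s

v̄ = v₀.₆ = 2.008 ft/s
q = v̄ × d × w = 2.008 × 4.14 × 3.57 = 29.68 ft³/s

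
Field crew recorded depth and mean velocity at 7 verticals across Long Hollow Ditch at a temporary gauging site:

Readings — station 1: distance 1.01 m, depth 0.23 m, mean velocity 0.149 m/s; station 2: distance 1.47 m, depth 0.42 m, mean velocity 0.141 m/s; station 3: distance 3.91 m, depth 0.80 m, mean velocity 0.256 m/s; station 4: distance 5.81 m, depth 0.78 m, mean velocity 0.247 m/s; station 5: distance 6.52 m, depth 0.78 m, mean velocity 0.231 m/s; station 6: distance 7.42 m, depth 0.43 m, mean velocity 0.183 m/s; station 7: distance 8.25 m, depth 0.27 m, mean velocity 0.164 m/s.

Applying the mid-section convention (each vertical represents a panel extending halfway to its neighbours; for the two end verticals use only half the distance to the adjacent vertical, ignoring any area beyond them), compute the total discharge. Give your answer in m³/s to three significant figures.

1.02 m³/s

w_1 = (1.47 − 1.01)/2 = 0.23 m; q_1 = 0.149 × 0.23 × 0.23 = 0.007882 m³/s
w_2 = (3.91 − 1.01)/2 = 1.45 m; q_2 = 0.141 × 0.42 × 1.45 = 0.08587 m³/s
w_3 = (5.81 − 1.47)/2 = 2.17 m; q_3 = 0.256 × 0.80 × 2.17 = 0.4444 m³/s
w_4 = (6.52 − 3.91)/2 = 1.305 m; q_4 = 0.247 × 0.78 × 1.305 = 0.2514 m³/s
w_5 = (7.42 − 5.81)/2 = 0.805 m; q_5 = 0.231 × 0.78 × 0.805 = 0.1450 m³/s
w_6 = (8.25 − 6.52)/2 = 0.865 m; q_6 = 0.183 × 0.43 × 0.865 = 0.06807 m³/s
w_7 = (8.25 − 7.42)/2 = 0.415 m; q_7 = 0.164 × 0.27 × 0.415 = 0.01838 m³/s
Q = Σ qᵢ = 1.021 m³/s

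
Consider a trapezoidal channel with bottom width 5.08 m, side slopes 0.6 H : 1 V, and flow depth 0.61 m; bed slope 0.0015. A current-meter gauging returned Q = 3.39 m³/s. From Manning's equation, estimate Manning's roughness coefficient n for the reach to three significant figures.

A = (b + z·y)·y = (5.08 + 0.6×0.61)×0.61 = 3.322 m²
P = b + 2y√(1+z²) = 5.08 + 2×0.61×√(1+0.6²) = 6.503 m
R = A/P = 3.322/6.503 = 0.5109 m
n = (1/Q)·A·R^(2/3)·S^(1/2) = (1/3.39) × 3.322 × 0.6391 × 0.03873 = 0.02425

0.0243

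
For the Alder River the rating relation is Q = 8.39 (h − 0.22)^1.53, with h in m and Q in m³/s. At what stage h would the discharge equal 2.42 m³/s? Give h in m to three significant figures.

h − h₀ = (Q/C)^(1/b) = (2.42/8.39)^(1/1.53) = 0.4437 m
h = 0.22 + 0.4437 = 0.6637 m

0.664 m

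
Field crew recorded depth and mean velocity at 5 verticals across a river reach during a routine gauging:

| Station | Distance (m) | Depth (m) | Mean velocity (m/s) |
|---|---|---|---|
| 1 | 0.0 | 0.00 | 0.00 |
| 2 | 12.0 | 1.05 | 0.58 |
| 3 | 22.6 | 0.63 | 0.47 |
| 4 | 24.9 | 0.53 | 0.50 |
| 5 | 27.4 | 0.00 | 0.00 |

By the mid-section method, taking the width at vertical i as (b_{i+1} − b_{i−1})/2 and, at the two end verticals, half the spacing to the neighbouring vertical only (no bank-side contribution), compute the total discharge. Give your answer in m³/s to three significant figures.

w_2 = (22.6 − 0.0)/2 = 11.3 m; q_2 = 0.58 × 1.05 × 11.3 = 6.882 m³/s
w_3 = (24.9 − 12.0)/2 = 6.45 m; q_3 = 0.47 × 0.63 × 6.45 = 1.910 m³/s
w_4 = (27.4 − 22.6)/2 = 2.4 m; q_4 = 0.50 × 0.53 × 2.4 = 0.6360 m³/s
Stations 1, 5 contribute zero (depth or velocity is 0).
Q = Σ qᵢ = 9.428 m³/s

9.43 m³/s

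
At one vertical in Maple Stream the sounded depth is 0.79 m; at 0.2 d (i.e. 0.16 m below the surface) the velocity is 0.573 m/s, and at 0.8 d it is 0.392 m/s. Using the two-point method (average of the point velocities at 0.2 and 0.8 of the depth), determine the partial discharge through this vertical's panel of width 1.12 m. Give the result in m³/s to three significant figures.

0.427 m³/s

v̄ = (0.573 + 0.392) / 2 = 0.4825 m/s
q = v̄ × d × w = 0.4825 × 0.79 × 1.12 = 0.4269 m³/s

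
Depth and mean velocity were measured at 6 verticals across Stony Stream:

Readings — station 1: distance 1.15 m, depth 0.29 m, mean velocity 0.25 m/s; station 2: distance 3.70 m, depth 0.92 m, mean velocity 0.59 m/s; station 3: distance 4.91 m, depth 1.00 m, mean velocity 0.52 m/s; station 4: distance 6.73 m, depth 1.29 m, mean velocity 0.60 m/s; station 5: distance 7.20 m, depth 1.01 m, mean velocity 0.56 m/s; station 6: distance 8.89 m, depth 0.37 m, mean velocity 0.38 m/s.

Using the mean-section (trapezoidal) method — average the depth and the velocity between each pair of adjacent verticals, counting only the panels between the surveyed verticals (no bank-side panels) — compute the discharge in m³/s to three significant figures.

3.32 m³/s

Panel 1-2: Δb = 2.55 m, d̄ = (0.29+0.92)/2 = 0.605, v̄ = (0.25+0.59)/2 = 0.42 → q = 2.55×0.605×0.42 = 0.6480 m³/s
Panel 2-3: Δb = 1.21 m, d̄ = (0.92+1.00)/2 = 0.96, v̄ = (0.59+0.52)/2 = 0.555 → q = 1.21×0.96×0.555 = 0.6447 m³/s
Panel 3-4: Δb = 1.82 m, d̄ = (1.00+1.29)/2 = 1.145, v̄ = (0.52+0.60)/2 = 0.56 → q = 1.82×1.145×0.56 = 1.167 m³/s
Panel 4-5: Δb = 0.47 m, d̄ = (1.29+1.01)/2 = 1.15, v̄ = (0.60+0.56)/2 = 0.58 → q = 0.47×1.15×0.58 = 0.3135 m³/s
Panel 5-6: Δb = 1.69 m, d̄ = (1.01+0.37)/2 = 0.69, v̄ = (0.56+0.38)/2 = 0.47 → q = 1.69×0.69×0.47 = 0.5481 m³/s
Q = Σ q = 3.321 m³/s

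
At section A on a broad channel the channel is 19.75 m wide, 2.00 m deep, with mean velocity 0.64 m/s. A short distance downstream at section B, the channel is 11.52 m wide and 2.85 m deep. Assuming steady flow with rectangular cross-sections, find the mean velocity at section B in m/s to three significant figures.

0.770 m/s

Q = A₁V₁ = (19.75×2.00) × 0.64 = 25.28 m³/s
A₂ = 11.52 × 2.85 = 32.83 m²
V₂ = Q/A₂ = 25.28/32.83 = 0.7700 m/s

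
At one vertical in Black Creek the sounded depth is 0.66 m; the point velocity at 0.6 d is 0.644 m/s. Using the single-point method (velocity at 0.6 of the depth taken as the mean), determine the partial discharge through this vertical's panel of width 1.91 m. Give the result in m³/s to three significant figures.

v̄ = v₀.₆ = 0.644 m/s
q = v̄ × d × w = 0.6440 × 0.66 × 1.91 = 0.8118 m³/s

0.812 m³/s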